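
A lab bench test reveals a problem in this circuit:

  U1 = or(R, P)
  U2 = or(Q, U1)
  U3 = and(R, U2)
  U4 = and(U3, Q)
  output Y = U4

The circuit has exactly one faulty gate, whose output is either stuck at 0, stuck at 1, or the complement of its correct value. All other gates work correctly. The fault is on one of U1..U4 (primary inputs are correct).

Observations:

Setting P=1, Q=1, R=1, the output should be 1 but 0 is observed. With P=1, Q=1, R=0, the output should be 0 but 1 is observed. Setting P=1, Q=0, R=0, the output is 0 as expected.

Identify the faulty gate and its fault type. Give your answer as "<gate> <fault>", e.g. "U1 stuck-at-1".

U3 inverted output

Fault-free values for test 1 (P=1, Q=1, R=1): U1=1, U2=1, U3=1, U4=1, giving Y=1. Observed 0.
Test 1: faults giving observed 0 are {U2 stuck-at-0, U2 inverted output, U3 stuck-at-0, U3 inverted output, U4 stuck-at-0, U4 inverted output}.
Test 2 (P=1, Q=1, R=0): fault-free U1=1, U2=1, U3=0, U4=0 → 0; observed 1. Eliminates U2 stuck-at-0, U2 inverted output, U3 stuck-at-0, U4 stuck-at-0.
Test 3 (P=1, Q=0, R=0): fault-free U1=1, U2=1, U3=0, U4=0 → 0; observed 0. Eliminates U4 inverted output.
Only U3 inverted output is consistent with every test.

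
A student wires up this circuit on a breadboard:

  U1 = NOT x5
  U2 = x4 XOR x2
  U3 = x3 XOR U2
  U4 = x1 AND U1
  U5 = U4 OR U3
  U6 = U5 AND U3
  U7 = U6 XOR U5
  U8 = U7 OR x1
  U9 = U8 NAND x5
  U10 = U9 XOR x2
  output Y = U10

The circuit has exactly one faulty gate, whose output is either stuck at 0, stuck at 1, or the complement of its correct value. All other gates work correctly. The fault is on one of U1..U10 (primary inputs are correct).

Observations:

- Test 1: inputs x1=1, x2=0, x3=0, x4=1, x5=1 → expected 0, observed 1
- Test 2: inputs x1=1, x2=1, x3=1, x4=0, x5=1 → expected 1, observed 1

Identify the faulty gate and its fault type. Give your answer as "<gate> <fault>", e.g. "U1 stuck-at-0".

U10 stuck-at-1

Fault-free values for test 1 (x1=1, x2=0, x3=0, x4=1, x5=1): U1=0, U2=1, U3=1, U4=0, U5=1, U6=1, U7=0, U8=1, U9=0, U10=0, giving Y=0. Observed 1.
Test 1: faults giving observed 1 are {U8 stuck-at-0, U8 inverted output, U9 stuck-at-1, U9 inverted output, U10 stuck-at-1, U10 inverted output}.
Test 2 (x1=1, x2=1, x3=1, x4=0, x5=1): fault-free U1=0, U2=1, U3=0, U4=0, U5=0, U6=0, U7=0, U8=1, U9=0, U10=1 → 1; observed 1. Eliminates U8 stuck-at-0, U8 inverted output, U9 stuck-at-1, U9 inverted output, U10 inverted output.
Only U10 stuck-at-1 is consistent with every test.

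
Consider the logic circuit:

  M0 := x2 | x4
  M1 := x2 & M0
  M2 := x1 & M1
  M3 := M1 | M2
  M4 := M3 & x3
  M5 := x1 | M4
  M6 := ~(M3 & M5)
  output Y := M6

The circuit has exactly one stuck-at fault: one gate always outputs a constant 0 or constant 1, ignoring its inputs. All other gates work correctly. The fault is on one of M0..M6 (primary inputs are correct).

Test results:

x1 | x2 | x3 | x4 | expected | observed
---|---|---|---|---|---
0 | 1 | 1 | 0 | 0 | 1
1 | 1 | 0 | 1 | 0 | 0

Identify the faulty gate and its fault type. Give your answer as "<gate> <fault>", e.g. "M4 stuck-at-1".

M4 stuck-at-0

Fault-free values for test 1 (x1=0, x2=1, x3=1, x4=0): M0=1, M1=1, M2=0, M3=1, M4=1, M5=1, M6=0, giving Y=0. Observed 1.
Test 1: faults giving observed 1 are {M0 stuck-at-0, M1 stuck-at-0, M3 stuck-at-0, M4 stuck-at-0, M5 stuck-at-0, M6 stuck-at-1}.
Test 2 (x1=1, x2=1, x3=0, x4=1): fault-free M0=1, M1=1, M2=1, M3=1, M4=0, M5=1, M6=0 → 0; observed 0. Eliminates M0 stuck-at-0, M1 stuck-at-0, M3 stuck-at-0, M5 stuck-at-0, M6 stuck-at-1.
Only M4 stuck-at-0 is consistent with every test.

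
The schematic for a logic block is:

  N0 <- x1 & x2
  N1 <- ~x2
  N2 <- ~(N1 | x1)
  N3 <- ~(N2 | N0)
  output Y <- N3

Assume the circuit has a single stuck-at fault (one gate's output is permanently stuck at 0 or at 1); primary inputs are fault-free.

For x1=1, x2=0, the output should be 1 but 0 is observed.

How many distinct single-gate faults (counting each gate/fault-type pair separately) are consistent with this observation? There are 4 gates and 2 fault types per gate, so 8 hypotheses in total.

3

Fault-free: N0=0, N1=1, N2=0, N3=1 → 1. Observed 0.
  N0 stuck-at-0: output 1 ✗
  N0 stuck-at-1: output 0 ✓
  N1 stuck-at-0: output 1 ✗
  N1 stuck-at-1: output 1 ✗
  N2 stuck-at-0: output 1 ✗
  N2 stuck-at-1: output 0 ✓
  N3 stuck-at-0: output 0 ✓
  N3 stuck-at-1: output 1 ✗
Consistent faults: {N0 stuck-at-1, N2 stuck-at-1, N3 stuck-at-0} — 3 in all.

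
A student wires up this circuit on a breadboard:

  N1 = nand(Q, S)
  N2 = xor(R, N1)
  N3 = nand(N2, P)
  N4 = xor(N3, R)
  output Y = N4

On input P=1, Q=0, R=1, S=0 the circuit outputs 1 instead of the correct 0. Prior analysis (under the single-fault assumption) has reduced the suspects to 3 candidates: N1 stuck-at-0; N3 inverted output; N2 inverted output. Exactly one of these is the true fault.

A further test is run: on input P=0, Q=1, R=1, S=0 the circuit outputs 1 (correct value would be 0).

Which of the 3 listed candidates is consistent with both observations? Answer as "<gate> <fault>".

N3 inverted output

Evaluate each candidate on input P=0, Q=1, R=1, S=0:
  N1 stuck-at-0: N1=0 [stuck-at-0], N2=1, N3=1, N4=0 → 0 — eliminated
  N3 inverted output: N1=1, N2=0, N3=0 [inverted output], N4=1 → 1 — matches
  N2 inverted output: N1=1, N2=1 [inverted output], N3=1, N4=0 → 0 — eliminated
Only N3 inverted output reproduces the observed 1.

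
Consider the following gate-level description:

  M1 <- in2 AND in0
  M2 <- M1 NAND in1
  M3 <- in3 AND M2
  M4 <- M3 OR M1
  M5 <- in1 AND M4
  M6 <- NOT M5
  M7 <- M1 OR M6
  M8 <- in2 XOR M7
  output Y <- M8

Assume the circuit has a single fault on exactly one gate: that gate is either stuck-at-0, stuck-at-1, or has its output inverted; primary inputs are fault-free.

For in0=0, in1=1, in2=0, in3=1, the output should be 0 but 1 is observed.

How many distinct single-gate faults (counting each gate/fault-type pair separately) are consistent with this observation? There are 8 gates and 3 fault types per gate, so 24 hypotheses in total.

16

Fault-free: M1=0, M2=1, M3=1, M4=1, M5=1, M6=0, M7=0, M8=0 → 0. Observed 1.
  M1: stuck-at-1, inverted output ✓; others ✗
  M2: stuck-at-0, inverted output ✓; others ✗
  M3: stuck-at-0, inverted output ✓; others ✗
  M4: stuck-at-0, inverted output ✓; others ✗
  M5: stuck-at-0, inverted output ✓; others ✗
  M6: stuck-at-1, inverted output ✓; others ✗
  M7: stuck-at-1, inverted output ✓; others ✗
  M8: stuck-at-1, inverted output ✓; others ✗
Consistent faults: {M1 stuck-at-1, M1 inverted output, M2 stuck-at-0, M2 inverted output, M3 stuck-at-0, M3 inverted output, M4 stuck-at-0, M4 inverted output, M5 stuck-at-0, M5 inverted output, M6 stuck-at-1, M6 inverted output, M7 stuck-at-1, M7 inverted output, M8 stuck-at-1, M8 inverted output} — 16 in all.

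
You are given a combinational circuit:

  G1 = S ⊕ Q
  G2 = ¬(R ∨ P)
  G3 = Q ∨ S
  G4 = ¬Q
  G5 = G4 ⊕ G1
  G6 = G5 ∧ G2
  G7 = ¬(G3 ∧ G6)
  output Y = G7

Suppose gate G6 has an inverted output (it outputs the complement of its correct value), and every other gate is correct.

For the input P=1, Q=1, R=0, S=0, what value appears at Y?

0

Propagate with G6 forced: G1=1, G2=0, G3=1, G4=0, G5=1, G6=1 [inverted output], G7=0.
So Y = 0. (Without the fault it would be 1.)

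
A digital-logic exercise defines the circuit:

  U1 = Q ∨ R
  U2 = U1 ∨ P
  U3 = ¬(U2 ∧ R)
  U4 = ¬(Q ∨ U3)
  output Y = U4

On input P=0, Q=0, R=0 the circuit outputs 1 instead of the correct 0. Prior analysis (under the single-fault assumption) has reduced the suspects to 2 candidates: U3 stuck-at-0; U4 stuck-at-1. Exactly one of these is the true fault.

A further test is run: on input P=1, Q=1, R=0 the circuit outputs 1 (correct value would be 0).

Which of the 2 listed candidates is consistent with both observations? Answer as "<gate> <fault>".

U4 stuck-at-1

Evaluate each candidate on input P=1, Q=1, R=0:
  U3 stuck-at-0: U1=1, U2=1, U3=0 [stuck-at-0], U4=0 → 0 — eliminated
  U4 stuck-at-1: U1=1, U2=1, U3=1, U4=1 [stuck-at-1] → 1 — matches
Only U4 stuck-at-1 reproduces the observed 1.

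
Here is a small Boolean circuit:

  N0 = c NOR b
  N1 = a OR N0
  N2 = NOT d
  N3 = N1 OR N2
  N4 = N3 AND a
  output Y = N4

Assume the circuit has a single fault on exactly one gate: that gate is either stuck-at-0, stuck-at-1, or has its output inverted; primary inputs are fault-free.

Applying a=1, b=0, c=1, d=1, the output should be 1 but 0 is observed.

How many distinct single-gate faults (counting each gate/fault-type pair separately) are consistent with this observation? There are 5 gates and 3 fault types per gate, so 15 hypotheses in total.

6

Fault-free: N0=0, N1=1, N2=0, N3=1, N4=1 → 1. Observed 0.
  N0: none of the 3 fault types match ✗
  N1: stuck-at-0, inverted output ✓; others ✗
  N2: none of the 3 fault types match ✗
  N3: stuck-at-0, inverted output ✓; others ✗
  N4: stuck-at-0, inverted output ✓; others ✗
Consistent faults: {N1 stuck-at-0, N1 inverted output, N3 stuck-at-0, N3 inverted output, N4 stuck-at-0, N4 inverted output} — 6 in all.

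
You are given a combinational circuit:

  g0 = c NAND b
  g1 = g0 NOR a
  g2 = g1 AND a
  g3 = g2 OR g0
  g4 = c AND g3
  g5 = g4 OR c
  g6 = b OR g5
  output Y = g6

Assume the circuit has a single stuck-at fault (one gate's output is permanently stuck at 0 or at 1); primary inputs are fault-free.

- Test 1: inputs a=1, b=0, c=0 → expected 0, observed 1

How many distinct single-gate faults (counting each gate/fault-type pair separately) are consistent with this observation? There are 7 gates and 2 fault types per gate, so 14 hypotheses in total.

3

Fault-free: g0=1, g1=0, g2=0, g3=1, g4=0, g5=0, g6=0 → 0. Observed 1.
  g0 stuck-at-0: output 0 ✗
  g0 stuck-at-1: output 0 ✗
  g1 stuck-at-0: output 0 ✗
  g1 stuck-at-1: output 0 ✗
  g2 stuck-at-0: output 0 ✗
  g2 stuck-at-1: output 0 ✗
  g3 stuck-at-0: output 0 ✗
  g3 stuck-at-1: output 0 ✗
  g4 stuck-at-0: output 0 ✗
  g4 stuck-at-1: output 1 ✓
  g5 stuck-at-0: output 0 ✗
  g5 stuck-at-1: output 1 ✓
  g6 stuck-at-0: output 0 ✗
  g6 stuck-at-1: output 1 ✓
Consistent faults: {g4 stuck-at-1, g5 stuck-at-1, g6 stuck-at-1} — 3 in all.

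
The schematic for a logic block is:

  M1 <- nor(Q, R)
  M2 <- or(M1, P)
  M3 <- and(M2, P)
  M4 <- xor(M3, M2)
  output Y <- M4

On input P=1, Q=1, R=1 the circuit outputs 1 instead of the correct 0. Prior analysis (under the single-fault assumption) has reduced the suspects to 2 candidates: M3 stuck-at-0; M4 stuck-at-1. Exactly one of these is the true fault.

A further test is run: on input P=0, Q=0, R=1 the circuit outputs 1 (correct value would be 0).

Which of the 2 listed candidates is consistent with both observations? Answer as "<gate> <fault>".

M4 stuck-at-1

Evaluate each candidate on input P=0, Q=0, R=1:
  M3 stuck-at-0: M1=0, M2=0, M3=0 [stuck-at-0], M4=0 → 0 — eliminated
  M4 stuck-at-1: M1=0, M2=0, M3=0, M4=1 [stuck-at-1] → 1 — matches
Only M4 stuck-at-1 reproduces the observed 1.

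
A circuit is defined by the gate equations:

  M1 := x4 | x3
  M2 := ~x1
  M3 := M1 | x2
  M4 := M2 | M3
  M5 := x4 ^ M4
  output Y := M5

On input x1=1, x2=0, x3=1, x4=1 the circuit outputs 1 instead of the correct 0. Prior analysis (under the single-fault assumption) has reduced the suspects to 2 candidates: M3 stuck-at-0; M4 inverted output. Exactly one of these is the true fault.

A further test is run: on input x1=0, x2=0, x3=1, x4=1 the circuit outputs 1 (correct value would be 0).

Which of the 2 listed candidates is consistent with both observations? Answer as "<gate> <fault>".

M4 inverted output

Evaluate each candidate on input x1=0, x2=0, x3=1, x4=1:
  M3 stuck-at-0: M1=1, M2=1, M3=0 [stuck-at-0], M4=1, M5=0 → 0 — eliminated
  M4 inverted output: M1=1, M2=1, M3=1, M4=0 [inverted output], M5=1 → 1 — matches
Only M4 inverted output reproduces the observed 1.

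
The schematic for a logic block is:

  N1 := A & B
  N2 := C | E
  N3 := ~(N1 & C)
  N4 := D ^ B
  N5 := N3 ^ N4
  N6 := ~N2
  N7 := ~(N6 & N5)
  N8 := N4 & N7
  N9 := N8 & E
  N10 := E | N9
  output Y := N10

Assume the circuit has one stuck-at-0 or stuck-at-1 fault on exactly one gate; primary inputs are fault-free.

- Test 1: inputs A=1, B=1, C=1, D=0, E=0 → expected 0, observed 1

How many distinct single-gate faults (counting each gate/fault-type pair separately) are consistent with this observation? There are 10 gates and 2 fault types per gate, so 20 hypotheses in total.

2

Fault-free: N1=1, N2=1, N3=0, N4=1, N5=1, N6=0, N7=1, N8=1, N9=0, N10=0 → 0. Observed 1.
  N1: none of the 2 fault types match ✗
  N2: none of the 2 fault types match ✗
  N3: none of the 2 fault types match ✗
  N4: none of the 2 fault types match ✗
  N5: none of the 2 fault types match ✗
  N6: none of the 2 fault types match ✗
  N7: none of the 2 fault types match ✗
  N8: none of the 2 fault types match ✗
  N9: stuck-at-1 ✓; others ✗
  N10: stuck-at-1 ✓; others ✗
Consistent faults: {N9 stuck-at-1, N10 stuck-at-1} — 2 in all.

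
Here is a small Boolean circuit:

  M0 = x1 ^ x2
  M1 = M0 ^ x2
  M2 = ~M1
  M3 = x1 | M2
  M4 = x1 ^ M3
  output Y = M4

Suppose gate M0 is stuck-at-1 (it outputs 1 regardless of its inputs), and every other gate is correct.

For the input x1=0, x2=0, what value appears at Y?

0

Propagate with M0 forced: M0=1 [stuck-at-1], M1=1, M2=0, M3=0, M4=0.
So Y = 0. (Without the fault it would be 1.)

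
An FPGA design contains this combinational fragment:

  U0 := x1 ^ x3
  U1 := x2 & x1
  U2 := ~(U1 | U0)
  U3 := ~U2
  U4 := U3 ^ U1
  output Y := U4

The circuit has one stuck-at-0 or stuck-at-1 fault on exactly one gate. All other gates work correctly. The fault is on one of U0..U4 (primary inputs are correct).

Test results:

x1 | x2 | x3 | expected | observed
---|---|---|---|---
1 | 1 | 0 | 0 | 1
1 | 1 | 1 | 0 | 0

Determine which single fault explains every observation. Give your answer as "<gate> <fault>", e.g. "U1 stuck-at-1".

Fault-free values for test 1 (x1=1, x2=1, x3=0): U0=1, U1=1, U2=0, U3=1, U4=0, giving Y=0. Observed 1.
Test 1: faults giving observed 1 are {U1 stuck-at-0, U2 stuck-at-1, U3 stuck-at-0, U4 stuck-at-1}.
Test 2 (x1=1, x2=1, x3=1): fault-free U0=0, U1=1, U2=0, U3=1, U4=0 → 0; observed 0. Eliminates U2 stuck-at-1, U3 stuck-at-0, U4 stuck-at-1.
Only U1 stuck-at-0 is consistent with every test.

U1 stuck-at-0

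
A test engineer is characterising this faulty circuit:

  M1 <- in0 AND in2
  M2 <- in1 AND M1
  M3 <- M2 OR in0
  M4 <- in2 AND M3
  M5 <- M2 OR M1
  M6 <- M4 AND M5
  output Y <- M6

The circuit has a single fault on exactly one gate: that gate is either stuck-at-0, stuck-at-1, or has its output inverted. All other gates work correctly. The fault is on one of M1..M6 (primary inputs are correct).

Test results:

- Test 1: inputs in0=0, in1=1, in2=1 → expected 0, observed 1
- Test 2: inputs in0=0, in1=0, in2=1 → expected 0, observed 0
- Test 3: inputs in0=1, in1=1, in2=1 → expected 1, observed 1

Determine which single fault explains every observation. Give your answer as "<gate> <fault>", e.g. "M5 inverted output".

M1 stuck-at-1

Fault-free values for test 1 (in0=0, in1=1, in2=1): M1=0, M2=0, M3=0, M4=0, M5=0, M6=0, giving Y=0. Observed 1.
Test 1: faults giving observed 1 are {M1 stuck-at-1, M1 inverted output, M2 stuck-at-1, M2 inverted output, M6 stuck-at-1, M6 inverted output}.
Test 2 (in0=0, in1=0, in2=1): fault-free M1=0, M2=0, M3=0, M4=0, M5=0, M6=0 → 0; observed 0. Eliminates M2 stuck-at-1, M2 inverted output, M6 stuck-at-1, M6 inverted output.
Test 3 (in0=1, in1=1, in2=1): fault-free M1=1, M2=1, M3=1, M4=1, M5=1, M6=1 → 1; observed 1. Eliminates M1 inverted output.
Only M1 stuck-at-1 is consistent with every test.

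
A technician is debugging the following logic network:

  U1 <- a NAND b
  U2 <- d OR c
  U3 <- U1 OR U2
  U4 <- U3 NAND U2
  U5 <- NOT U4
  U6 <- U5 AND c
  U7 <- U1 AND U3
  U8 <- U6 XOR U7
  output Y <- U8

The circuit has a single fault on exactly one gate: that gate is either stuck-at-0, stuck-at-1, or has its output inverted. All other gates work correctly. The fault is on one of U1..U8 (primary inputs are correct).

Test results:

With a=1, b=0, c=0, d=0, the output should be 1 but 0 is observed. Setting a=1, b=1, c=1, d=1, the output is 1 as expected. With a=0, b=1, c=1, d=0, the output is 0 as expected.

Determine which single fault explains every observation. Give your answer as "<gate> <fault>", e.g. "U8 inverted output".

Fault-free values for test 1 (a=1, b=0, c=0, d=0): U1=1, U2=0, U3=1, U4=1, U5=0, U6=0, U7=1, U8=1, giving Y=1. Observed 0.
Test 1: faults giving observed 0 are {U1 stuck-at-0, U1 inverted output, U3 stuck-at-0, U3 inverted output, U6 stuck-at-1, U6 inverted output, U7 stuck-at-0, U7 inverted output, U8 stuck-at-0, U8 inverted output}.
Test 2 (a=1, b=1, c=1, d=1): fault-free U1=0, U2=1, U3=1, U4=0, U5=1, U6=1, U7=0, U8=1 → 1; observed 1. Eliminates U1 inverted output, U3 stuck-at-0, U3 inverted output, U6 inverted output, U7 inverted output, U8 stuck-at-0, U8 inverted output.
Test 3 (a=0, b=1, c=1, d=0): fault-free U1=1, U2=1, U3=1, U4=0, U5=1, U6=1, U7=1, U8=0 → 0; observed 0. Eliminates U1 stuck-at-0, U7 stuck-at-0.
Only U6 stuck-at-1 is consistent with every test.

U6 stuck-at-1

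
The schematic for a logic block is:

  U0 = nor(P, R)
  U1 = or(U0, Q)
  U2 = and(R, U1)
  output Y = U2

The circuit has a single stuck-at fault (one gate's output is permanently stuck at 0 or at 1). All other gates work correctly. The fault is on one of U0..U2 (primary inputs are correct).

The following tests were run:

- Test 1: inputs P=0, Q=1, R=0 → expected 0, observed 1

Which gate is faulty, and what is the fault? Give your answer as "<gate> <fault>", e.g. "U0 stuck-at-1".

Fault-free values for test 1 (P=0, Q=1, R=0): U0=1, U1=1, U2=0, giving Y=0. Observed 1.
Test 1: faults giving observed 1 are {U2 stuck-at-1}.
Only U2 stuck-at-1 is consistent with every test.

U2 stuck-at-1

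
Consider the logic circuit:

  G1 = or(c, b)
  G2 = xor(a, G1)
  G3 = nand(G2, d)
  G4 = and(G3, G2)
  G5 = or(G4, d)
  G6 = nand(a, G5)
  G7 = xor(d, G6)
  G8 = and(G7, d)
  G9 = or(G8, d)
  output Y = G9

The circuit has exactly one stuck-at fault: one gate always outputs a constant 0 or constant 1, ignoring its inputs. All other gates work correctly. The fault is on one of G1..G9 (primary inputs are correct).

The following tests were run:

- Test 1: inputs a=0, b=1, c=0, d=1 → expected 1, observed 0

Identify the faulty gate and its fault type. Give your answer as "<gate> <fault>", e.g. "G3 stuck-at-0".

Fault-free values for test 1 (a=0, b=1, c=0, d=1): G1=1, G2=1, G3=0, G4=0, G5=1, G6=1, G7=0, G8=0, G9=1, giving Y=1. Observed 0.
Test 1: faults giving observed 0 are {G9 stuck-at-0}.
Only G9 stuck-at-0 is consistent with every test.

G9 stuck-at-0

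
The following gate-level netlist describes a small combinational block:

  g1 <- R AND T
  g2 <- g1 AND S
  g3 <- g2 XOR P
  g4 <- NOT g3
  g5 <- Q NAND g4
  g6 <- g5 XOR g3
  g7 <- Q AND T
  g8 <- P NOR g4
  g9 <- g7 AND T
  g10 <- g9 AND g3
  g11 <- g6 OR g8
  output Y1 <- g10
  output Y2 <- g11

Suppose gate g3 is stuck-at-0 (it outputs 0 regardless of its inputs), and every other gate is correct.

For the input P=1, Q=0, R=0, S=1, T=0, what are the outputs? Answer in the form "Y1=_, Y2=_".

Propagate with g3 forced: g1=0, g2=0, g3=0 [stuck-at-0], g4=1, g5=1, g6=1, g7=0, g8=0, g9=0, g10=0, g11=1.
So the outputs are Y1=0, Y2=1. (Without the fault they would be Y1=0, Y2=0.)

Y1=0, Y2=1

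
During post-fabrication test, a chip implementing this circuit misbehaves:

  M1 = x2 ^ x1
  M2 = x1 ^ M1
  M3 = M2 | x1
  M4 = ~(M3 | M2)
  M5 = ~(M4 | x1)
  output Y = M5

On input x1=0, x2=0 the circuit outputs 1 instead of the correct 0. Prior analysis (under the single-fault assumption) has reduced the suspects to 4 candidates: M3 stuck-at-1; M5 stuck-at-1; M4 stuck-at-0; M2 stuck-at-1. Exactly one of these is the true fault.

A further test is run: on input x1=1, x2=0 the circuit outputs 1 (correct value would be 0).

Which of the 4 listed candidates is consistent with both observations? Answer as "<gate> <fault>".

Evaluate each candidate on input x1=1, x2=0:
  M3 stuck-at-1: M1=1, M2=0, M3=1 [stuck-at-1], M4=0, M5=0 → 0 — eliminated
  M5 stuck-at-1: M1=1, M2=0, M3=1, M4=0, M5=1 [stuck-at-1] → 1 — matches
  M4 stuck-at-0: M1=1, M2=0, M3=1, M4=0 [stuck-at-0], M5=0 → 0 — eliminated
  M2 stuck-at-1: M1=1, M2=1 [stuck-at-1], M3=1, M4=0, M5=0 → 0 — eliminated
Only M5 stuck-at-1 reproduces the observed 1.

M5 stuck-at-1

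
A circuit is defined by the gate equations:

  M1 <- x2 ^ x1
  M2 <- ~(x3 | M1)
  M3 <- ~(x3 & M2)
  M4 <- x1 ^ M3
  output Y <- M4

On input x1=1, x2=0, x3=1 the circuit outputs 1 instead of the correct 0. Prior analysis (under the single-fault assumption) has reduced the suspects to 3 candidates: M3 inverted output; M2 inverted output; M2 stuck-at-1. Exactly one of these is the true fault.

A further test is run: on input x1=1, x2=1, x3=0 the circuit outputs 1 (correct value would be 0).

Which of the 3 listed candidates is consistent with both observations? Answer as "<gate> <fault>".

M3 inverted output

Evaluate each candidate on input x1=1, x2=1, x3=0:
  M3 inverted output: M1=0, M2=1, M3=0 [inverted output], M4=1 → 1 — matches
  M2 inverted output: M1=0, M2=0 [inverted output], M3=1, M4=0 → 0 — eliminated
  M2 stuck-at-1: M1=0, M2=1 [stuck-at-1], M3=1, M4=0 → 0 — eliminated
Only M3 inverted output reproduces the observed 1.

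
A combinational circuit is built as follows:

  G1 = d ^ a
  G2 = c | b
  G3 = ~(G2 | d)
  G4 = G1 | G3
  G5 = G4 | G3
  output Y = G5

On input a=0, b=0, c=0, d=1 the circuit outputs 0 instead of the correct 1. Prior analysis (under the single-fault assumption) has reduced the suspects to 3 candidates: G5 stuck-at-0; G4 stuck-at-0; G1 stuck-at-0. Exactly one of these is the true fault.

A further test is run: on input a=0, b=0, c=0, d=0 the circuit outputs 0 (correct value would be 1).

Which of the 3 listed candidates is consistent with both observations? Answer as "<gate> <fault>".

G5 stuck-at-0

Evaluate each candidate on input a=0, b=0, c=0, d=0:
  G5 stuck-at-0: G1=0, G2=0, G3=1, G4=1, G5=0 [stuck-at-0] → 0 — matches
  G4 stuck-at-0: G1=0, G2=0, G3=1, G4=0 [stuck-at-0], G5=1 → 1 — eliminated
  G1 stuck-at-0: G1=0 [stuck-at-0], G2=0, G3=1, G4=1, G5=1 → 1 — eliminated
Only G5 stuck-at-0 reproduces the observed 0.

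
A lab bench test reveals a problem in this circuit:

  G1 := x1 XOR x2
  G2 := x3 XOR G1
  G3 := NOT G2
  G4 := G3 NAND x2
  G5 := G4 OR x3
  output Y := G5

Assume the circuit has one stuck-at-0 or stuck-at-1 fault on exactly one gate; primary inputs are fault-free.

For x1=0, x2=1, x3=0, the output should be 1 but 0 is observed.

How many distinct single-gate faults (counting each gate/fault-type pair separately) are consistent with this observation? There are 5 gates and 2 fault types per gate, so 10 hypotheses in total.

Fault-free: G1=1, G2=1, G3=0, G4=1, G5=1 → 1. Observed 0.
  G1 stuck-at-0: output 0 ✓
  G1 stuck-at-1: output 1 ✗
  G2 stuck-at-0: output 0 ✓
  G2 stuck-at-1: output 1 ✗
  G3 stuck-at-0: output 1 ✗
  G3 stuck-at-1: output 0 ✓
  G4 stuck-at-0: output 0 ✓
  G4 stuck-at-1: output 1 ✗
  G5 stuck-at-0: output 0 ✓
  G5 stuck-at-1: output 1 ✗
Consistent faults: {G1 stuck-at-0, G2 stuck-at-0, G3 stuck-at-1, G4 stuck-at-0, G5 stuck-at-0} — 5 in all.

5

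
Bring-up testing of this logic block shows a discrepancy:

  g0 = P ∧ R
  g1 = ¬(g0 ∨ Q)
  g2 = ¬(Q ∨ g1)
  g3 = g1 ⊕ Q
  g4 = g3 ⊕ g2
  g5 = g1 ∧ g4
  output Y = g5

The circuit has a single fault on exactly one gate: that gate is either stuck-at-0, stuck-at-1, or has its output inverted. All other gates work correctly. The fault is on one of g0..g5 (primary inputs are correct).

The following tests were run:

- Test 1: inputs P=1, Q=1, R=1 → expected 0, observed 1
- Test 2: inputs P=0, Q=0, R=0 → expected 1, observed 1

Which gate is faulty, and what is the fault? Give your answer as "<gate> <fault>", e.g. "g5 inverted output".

Fault-free values for test 1 (P=1, Q=1, R=1): g0=1, g1=0, g2=0, g3=1, g4=1, g5=0, giving Y=0. Observed 1.
Test 1: faults giving observed 1 are {g5 stuck-at-1, g5 inverted output}.
Test 2 (P=0, Q=0, R=0): fault-free g0=0, g1=1, g2=0, g3=1, g4=1, g5=1 → 1; observed 1. Eliminates g5 inverted output.
Only g5 stuck-at-1 is consistent with every test.

g5 stuck-at-1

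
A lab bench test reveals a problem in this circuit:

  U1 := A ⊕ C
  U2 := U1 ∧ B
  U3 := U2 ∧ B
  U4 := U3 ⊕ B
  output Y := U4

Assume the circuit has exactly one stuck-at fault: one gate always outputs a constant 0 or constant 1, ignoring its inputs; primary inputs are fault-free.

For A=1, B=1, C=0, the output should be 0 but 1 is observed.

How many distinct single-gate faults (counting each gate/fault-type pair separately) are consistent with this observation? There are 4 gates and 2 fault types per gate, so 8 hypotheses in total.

4

Fault-free: U1=1, U2=1, U3=1, U4=0 → 0. Observed 1.
  U1 stuck-at-0: output 1 ✓
  U1 stuck-at-1: output 0 ✗
  U2 stuck-at-0: output 1 ✓
  U2 stuck-at-1: output 0 ✗
  U3 stuck-at-0: output 1 ✓
  U3 stuck-at-1: output 0 ✗
  U4 stuck-at-0: output 0 ✗
  U4 stuck-at-1: output 1 ✓
Consistent faults: {U1 stuck-at-0, U2 stuck-at-0, U3 stuck-at-0, U4 stuck-at-1} — 4 in all.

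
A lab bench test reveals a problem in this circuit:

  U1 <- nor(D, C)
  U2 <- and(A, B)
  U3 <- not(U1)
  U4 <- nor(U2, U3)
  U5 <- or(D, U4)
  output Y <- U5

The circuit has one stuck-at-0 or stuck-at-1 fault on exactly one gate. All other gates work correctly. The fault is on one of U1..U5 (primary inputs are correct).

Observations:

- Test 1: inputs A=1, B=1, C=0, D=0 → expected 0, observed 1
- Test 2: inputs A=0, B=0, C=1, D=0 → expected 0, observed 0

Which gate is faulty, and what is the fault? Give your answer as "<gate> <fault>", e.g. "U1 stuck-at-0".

U2 stuck-at-0

Fault-free values for test 1 (A=1, B=1, C=0, D=0): U1=1, U2=1, U3=0, U4=0, U5=0, giving Y=0. Observed 1.
Test 1: faults giving observed 1 are {U2 stuck-at-0, U4 stuck-at-1, U5 stuck-at-1}.
Test 2 (A=0, B=0, C=1, D=0): fault-free U1=0, U2=0, U3=1, U4=0, U5=0 → 0; observed 0. Eliminates U4 stuck-at-1, U5 stuck-at-1.
Only U2 stuck-at-0 is consistent with every test.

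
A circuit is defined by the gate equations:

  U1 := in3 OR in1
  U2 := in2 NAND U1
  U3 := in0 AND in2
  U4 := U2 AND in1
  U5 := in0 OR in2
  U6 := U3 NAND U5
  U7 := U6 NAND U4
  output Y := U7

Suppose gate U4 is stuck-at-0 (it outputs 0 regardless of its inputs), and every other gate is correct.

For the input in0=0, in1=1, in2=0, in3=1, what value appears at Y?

1

Propagate with U4 forced: U1=1, U2=1, U3=0, U4=0 [stuck-at-0], U5=0, U6=1, U7=1.
So Y = 1. (Without the fault it would be 0.)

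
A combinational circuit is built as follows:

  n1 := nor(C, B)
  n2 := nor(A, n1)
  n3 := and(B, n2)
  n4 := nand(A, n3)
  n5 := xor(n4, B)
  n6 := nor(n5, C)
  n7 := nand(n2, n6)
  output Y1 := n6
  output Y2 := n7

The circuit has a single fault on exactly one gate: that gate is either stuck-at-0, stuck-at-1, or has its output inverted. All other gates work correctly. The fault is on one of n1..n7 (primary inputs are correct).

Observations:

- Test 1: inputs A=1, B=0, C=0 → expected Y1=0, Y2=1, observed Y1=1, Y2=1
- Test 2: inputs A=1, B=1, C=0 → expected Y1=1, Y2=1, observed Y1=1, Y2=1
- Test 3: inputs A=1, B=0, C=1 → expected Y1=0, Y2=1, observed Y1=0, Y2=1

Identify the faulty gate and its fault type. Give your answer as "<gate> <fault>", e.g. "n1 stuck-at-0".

n5 stuck-at-0

Fault-free values for test 1 (A=1, B=0, C=0): n1=1, n2=0, n3=0, n4=1, n5=1, n6=0, n7=1, giving Y1=0, Y2=1. Observed Y1=1, Y2=1.
Test 1: faults giving observed Y1=1, Y2=1 are {n3 stuck-at-1, n3 inverted output, n4 stuck-at-0, n4 inverted output, n5 stuck-at-0, n5 inverted output, n6 stuck-at-1, n6 inverted output}.
Test 2 (A=1, B=1, C=0): fault-free n1=0, n2=0, n3=0, n4=1, n5=0, n6=1, n7=1 → Y1=1, Y2=1; observed Y1=1, Y2=1. Eliminates n3 stuck-at-1, n3 inverted output, n4 stuck-at-0, n4 inverted output, n5 inverted output, n6 inverted output.
Test 3 (A=1, B=0, C=1): fault-free n1=0, n2=0, n3=0, n4=1, n5=1, n6=0, n7=1 → Y1=0, Y2=1; observed Y1=0, Y2=1. Eliminates n6 stuck-at-1.
Only n5 stuck-at-0 is consistent with every test.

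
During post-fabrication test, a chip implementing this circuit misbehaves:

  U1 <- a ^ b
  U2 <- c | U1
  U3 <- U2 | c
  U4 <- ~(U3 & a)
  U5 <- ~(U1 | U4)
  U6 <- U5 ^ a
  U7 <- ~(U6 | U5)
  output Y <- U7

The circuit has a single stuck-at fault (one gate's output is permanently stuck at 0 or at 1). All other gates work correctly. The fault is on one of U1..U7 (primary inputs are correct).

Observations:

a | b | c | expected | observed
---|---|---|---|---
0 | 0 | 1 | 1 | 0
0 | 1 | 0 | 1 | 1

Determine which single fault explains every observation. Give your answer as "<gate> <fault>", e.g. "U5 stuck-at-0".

Fault-free values for test 1 (a=0, b=0, c=1): U1=0, U2=1, U3=1, U4=1, U5=0, U6=0, U7=1, giving Y=1. Observed 0.
Test 1: faults giving observed 0 are {U4 stuck-at-0, U5 stuck-at-1, U6 stuck-at-1, U7 stuck-at-0}.
Test 2 (a=0, b=1, c=0): fault-free U1=1, U2=1, U3=1, U4=1, U5=0, U6=0, U7=1 → 1; observed 1. Eliminates U5 stuck-at-1, U6 stuck-at-1, U7 stuck-at-0.
Only U4 stuck-at-0 is consistent with every test.

U4 stuck-at-0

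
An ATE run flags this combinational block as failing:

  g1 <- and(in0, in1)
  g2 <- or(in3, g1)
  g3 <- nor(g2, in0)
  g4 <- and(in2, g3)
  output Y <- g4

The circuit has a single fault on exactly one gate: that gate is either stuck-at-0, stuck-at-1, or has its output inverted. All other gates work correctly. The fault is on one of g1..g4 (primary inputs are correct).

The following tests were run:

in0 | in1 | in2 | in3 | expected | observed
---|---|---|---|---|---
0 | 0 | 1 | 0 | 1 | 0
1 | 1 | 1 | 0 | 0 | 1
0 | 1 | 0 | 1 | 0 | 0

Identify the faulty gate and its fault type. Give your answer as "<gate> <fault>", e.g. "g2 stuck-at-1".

Fault-free values for test 1 (in0=0, in1=0, in2=1, in3=0): g1=0, g2=0, g3=1, g4=1, giving Y=1. Observed 0.
Test 1: faults giving observed 0 are {g1 stuck-at-1, g1 inverted output, g2 stuck-at-1, g2 inverted output, g3 stuck-at-0, g3 inverted output, g4 stuck-at-0, g4 inverted output}.
Test 2 (in0=1, in1=1, in2=1, in3=0): fault-free g1=1, g2=1, g3=0, g4=0 → 0; observed 1. Eliminates g1 stuck-at-1, g1 inverted output, g2 stuck-at-1, g2 inverted output, g3 stuck-at-0, g4 stuck-at-0.
Test 3 (in0=0, in1=1, in2=0, in3=1): fault-free g1=0, g2=1, g3=0, g4=0 → 0; observed 0. Eliminates g4 inverted output.
Only g3 inverted output is consistent with every test.

g3 inverted output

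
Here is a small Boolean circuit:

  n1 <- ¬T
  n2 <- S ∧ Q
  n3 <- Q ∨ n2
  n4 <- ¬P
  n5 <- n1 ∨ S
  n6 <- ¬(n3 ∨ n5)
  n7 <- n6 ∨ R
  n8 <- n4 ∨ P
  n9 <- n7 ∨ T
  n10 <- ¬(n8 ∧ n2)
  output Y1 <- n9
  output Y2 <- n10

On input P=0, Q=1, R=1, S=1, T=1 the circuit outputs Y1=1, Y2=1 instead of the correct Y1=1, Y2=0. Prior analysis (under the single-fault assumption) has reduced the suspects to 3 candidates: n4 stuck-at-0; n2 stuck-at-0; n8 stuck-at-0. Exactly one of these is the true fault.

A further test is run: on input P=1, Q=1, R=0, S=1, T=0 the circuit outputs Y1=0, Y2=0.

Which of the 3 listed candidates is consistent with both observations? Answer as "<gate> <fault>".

Evaluate each candidate on input P=1, Q=1, R=0, S=1, T=0:
  n4 stuck-at-0: n1=1, n2=1, n3=1, n4=0 [stuck-at-0], n5=1, n6=0, n7=0, n8=1, n9=0, n10=0 → Y1=0, Y2=0 — matches
  n2 stuck-at-0: n1=1, n2=0 [stuck-at-0], n3=1, n4=0, n5=1, n6=0, n7=0, n8=1, n9=0, n10=1 → Y1=0, Y2=1 — eliminated
  n8 stuck-at-0: n1=1, n2=1, n3=1, n4=0, n5=1, n6=0, n7=0, n8=0 [stuck-at-0], n9=0, n10=1 → Y1=0, Y2=1 — eliminated
Only n4 stuck-at-0 reproduces the observed Y1=0, Y2=0.

n4 stuck-at-0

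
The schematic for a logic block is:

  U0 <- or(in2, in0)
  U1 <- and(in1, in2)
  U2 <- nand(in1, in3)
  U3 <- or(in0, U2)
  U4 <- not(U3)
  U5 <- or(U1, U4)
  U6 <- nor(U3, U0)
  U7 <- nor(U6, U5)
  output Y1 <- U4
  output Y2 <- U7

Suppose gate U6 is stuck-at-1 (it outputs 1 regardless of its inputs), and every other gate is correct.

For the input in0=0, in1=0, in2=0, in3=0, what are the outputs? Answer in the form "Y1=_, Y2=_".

Y1=0, Y2=0

Propagate with U6 forced: U0=0, U1=0, U2=1, U3=1, U4=0, U5=0, U6=1 [stuck-at-1], U7=0.
So the outputs are Y1=0, Y2=0. (Without the fault they would be Y1=0, Y2=1.)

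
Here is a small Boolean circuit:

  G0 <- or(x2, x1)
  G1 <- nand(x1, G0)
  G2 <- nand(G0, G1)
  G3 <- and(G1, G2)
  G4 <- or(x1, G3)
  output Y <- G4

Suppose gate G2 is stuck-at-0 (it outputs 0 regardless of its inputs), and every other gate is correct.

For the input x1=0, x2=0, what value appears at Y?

0

Propagate with G2 forced: G0=0, G1=1, G2=0 [stuck-at-0], G3=0, G4=0.
So Y = 0. (Without the fault it would be 1.)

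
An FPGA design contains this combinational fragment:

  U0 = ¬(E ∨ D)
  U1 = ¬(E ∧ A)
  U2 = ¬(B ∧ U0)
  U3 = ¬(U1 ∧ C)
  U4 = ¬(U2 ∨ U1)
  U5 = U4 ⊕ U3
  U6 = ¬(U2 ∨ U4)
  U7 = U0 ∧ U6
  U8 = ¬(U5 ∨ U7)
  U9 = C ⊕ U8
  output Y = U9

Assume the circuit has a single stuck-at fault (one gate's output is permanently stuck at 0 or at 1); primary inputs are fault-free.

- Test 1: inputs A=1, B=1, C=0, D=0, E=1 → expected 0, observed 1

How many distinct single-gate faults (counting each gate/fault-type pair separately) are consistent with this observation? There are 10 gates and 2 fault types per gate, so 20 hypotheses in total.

7

Fault-free: U0=0, U1=0, U2=1, U3=1, U4=0, U5=1, U6=0, U7=0, U8=0, U9=0 → 0. Observed 1.
  U0: stuck-at-1 ✓; others ✗
  U1: none of the 2 fault types match ✗
  U2: stuck-at-0 ✓; others ✗
  U3: stuck-at-0 ✓; others ✗
  U4: stuck-at-1 ✓; others ✗
  U5: stuck-at-0 ✓; others ✗
  U6: none of the 2 fault types match ✗
  U7: none of the 2 fault types match ✗
  U8: stuck-at-1 ✓; others ✗
  U9: stuck-at-1 ✓; others ✗
Consistent faults: {U0 stuck-at-1, U2 stuck-at-0, U3 stuck-at-0, U4 stuck-at-1, U5 stuck-at-0, U8 stuck-at-1, U9 stuck-at-1} — 7 in all.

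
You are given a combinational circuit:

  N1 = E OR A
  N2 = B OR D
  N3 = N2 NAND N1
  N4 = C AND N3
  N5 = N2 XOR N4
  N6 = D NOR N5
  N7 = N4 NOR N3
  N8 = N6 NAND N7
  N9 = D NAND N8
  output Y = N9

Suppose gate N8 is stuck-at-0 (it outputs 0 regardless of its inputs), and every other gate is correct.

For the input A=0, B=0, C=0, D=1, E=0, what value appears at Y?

Propagate with N8 forced: N1=0, N2=1, N3=1, N4=0, N5=1, N6=0, N7=0, N8=0 [stuck-at-0], N9=1.
So Y = 1. (Without the fault it would be 0.)

1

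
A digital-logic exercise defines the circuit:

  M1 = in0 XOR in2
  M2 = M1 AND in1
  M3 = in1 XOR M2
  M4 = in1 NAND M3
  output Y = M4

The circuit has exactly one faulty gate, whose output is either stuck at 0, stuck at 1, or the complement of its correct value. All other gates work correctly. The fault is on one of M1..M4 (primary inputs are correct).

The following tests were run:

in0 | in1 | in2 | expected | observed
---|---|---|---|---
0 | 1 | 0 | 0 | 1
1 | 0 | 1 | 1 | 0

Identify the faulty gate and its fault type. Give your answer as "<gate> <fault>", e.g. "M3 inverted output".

Fault-free values for test 1 (in0=0, in1=1, in2=0): M1=0, M2=0, M3=1, M4=0, giving Y=0. Observed 1.
Test 1: faults giving observed 1 are {M1 stuck-at-1, M1 inverted output, M2 stuck-at-1, M2 inverted output, M3 stuck-at-0, M3 inverted output, M4 stuck-at-1, M4 inverted output}.
Test 2 (in0=1, in1=0, in2=1): fault-free M1=0, M2=0, M3=0, M4=1 → 1; observed 0. Eliminates M1 stuck-at-1, M1 inverted output, M2 stuck-at-1, M2 inverted output, M3 stuck-at-0, M3 inverted output, M4 stuck-at-1.
Only M4 inverted output is consistent with every test.

M4 inverted output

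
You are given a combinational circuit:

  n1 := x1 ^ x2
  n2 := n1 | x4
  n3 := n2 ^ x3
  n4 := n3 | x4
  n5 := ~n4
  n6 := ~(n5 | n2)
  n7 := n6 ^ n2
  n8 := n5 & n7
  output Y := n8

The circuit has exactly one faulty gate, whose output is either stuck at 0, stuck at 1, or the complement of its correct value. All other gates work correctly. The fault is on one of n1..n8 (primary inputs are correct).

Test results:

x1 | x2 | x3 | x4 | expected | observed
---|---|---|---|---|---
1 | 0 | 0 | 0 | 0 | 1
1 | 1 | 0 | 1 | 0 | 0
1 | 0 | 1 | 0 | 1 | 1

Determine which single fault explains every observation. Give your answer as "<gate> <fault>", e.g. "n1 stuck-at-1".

Fault-free values for test 1 (x1=1, x2=0, x3=0, x4=0): n1=1, n2=1, n3=1, n4=1, n5=0, n6=0, n7=1, n8=0, giving Y=0. Observed 1.
Test 1: faults giving observed 1 are {n3 stuck-at-0, n3 inverted output, n4 stuck-at-0, n4 inverted output, n5 stuck-at-1, n5 inverted output, n8 stuck-at-1, n8 inverted output}.
Test 2 (x1=1, x2=1, x3=0, x4=1): fault-free n1=0, n2=1, n3=1, n4=1, n5=0, n6=0, n7=1, n8=0 → 0; observed 0. Eliminates n4 stuck-at-0, n4 inverted output, n5 stuck-at-1, n5 inverted output, n8 stuck-at-1, n8 inverted output.
Test 3 (x1=1, x2=0, x3=1, x4=0): fault-free n1=1, n2=1, n3=0, n4=0, n5=1, n6=0, n7=1, n8=1 → 1; observed 1. Eliminates n3 inverted output.
Only n3 stuck-at-0 is consistent with every test.

n3 stuck-at-0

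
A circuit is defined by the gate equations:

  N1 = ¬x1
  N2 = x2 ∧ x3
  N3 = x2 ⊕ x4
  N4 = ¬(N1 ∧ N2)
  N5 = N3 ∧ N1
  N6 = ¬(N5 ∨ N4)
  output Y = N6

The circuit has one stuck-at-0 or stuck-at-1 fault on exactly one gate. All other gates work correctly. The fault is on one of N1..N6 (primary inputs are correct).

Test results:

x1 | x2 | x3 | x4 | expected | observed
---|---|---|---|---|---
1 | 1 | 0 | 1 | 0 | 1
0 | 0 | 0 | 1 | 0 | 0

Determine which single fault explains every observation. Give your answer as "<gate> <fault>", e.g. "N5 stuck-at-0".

N4 stuck-at-0

Fault-free values for test 1 (x1=1, x2=1, x3=0, x4=1): N1=0, N2=0, N3=0, N4=1, N5=0, N6=0, giving Y=0. Observed 1.
Test 1: faults giving observed 1 are {N4 stuck-at-0, N6 stuck-at-1}.
Test 2 (x1=0, x2=0, x3=0, x4=1): fault-free N1=1, N2=0, N3=1, N4=1, N5=1, N6=0 → 0; observed 0. Eliminates N6 stuck-at-1.
Only N4 stuck-at-0 is consistent with every test.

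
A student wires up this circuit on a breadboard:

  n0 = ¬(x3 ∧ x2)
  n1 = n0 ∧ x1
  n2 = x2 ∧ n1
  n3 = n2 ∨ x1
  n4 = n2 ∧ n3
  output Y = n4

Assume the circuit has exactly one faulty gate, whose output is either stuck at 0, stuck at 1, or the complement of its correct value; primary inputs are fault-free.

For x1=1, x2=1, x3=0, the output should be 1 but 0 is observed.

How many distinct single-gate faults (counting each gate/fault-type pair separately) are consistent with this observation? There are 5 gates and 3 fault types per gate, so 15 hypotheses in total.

10

Fault-free: n0=1, n1=1, n2=1, n3=1, n4=1 → 1. Observed 0.
  n0: stuck-at-0, inverted output ✓; others ✗
  n1: stuck-at-0, inverted output ✓; others ✗
  n2: stuck-at-0, inverted output ✓; others ✗
  n3: stuck-at-0, inverted output ✓; others ✗
  n4: stuck-at-0, inverted output ✓; others ✗
Consistent faults: {n0 stuck-at-0, n0 inverted output, n1 stuck-at-0, n1 inverted output, n2 stuck-at-0, n2 inverted output, n3 stuck-at-0, n3 inverted output, n4 stuck-at-0, n4 inverted output} — 10 in all.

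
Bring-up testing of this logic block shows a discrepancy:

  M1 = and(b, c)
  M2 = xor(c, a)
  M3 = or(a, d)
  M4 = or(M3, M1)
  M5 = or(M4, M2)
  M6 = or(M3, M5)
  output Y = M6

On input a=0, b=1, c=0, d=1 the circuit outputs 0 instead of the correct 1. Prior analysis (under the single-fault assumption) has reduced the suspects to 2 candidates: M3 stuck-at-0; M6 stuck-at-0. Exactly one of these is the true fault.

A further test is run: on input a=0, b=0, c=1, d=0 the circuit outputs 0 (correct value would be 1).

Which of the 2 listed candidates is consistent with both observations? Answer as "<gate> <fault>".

M6 stuck-at-0

Evaluate each candidate on input a=0, b=0, c=1, d=0:
  M3 stuck-at-0: M1=0, M2=1, M3=0 [stuck-at-0], M4=0, M5=1, M6=1 → 1 — eliminated
  M6 stuck-at-0: M1=0, M2=1, M3=0, M4=0, M5=1, M6=0 [stuck-at-0] → 0 — matches
Only M6 stuck-at-0 reproduces the observed 0.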